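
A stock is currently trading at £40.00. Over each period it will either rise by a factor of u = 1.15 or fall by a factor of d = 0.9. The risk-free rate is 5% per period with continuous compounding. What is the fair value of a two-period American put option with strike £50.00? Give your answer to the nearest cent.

£10.00

Risk-neutral probability p = (e^0.05 − 0.9)/(1.15 − 0.9) = 0.1513/0.2500 = 0.6051
Terminal stock prices: S_uu = 52.9, S_ud = 41.4, S_dd = 32.4
Terminal payoffs (K − S): max(-2.9, 0) = 0, max(8.6, 0) = 8.6, max(17.6, 0) = 17.6
Node u (S = 46): continuation = e^(−0.05)·[0.6051·0.0000 + 0.3949·8.6000] = 3.2306; exercise value = 4.0000 > continuation, so V_u = 4.0000 (exercise)
Node d (S = 36): continuation = e^(−0.05)·[0.6051·8.6000 + 0.3949·17.6000] = 11.5615; exercise value = 14.0000 > continuation, so V_d = 14.0000 (exercise)
Node 0 (S = 40): continuation = e^(−0.05)·[0.6051·4.0000 + 0.3949·14.0000] = 7.5615; exercise value = 10.0000 > continuation, so V_0 = 10.0000 (exercise)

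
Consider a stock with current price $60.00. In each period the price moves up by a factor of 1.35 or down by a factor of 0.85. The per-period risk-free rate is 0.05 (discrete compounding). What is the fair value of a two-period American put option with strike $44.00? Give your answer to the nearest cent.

$0.21

Risk-neutral probability p = (1 + 0.05 − 0.85)/(1.35 − 0.85) = 0.2000/0.5000 = 0.4000
Terminal stock prices: S_uu = 109.4, S_ud = 68.85, S_dd = 43.35
Terminal payoffs (K − S): max(-65.35, 0) = 0, max(-24.85, 0) = 0, max(0.65, 0) = 0.65
Node u (S = 81): continuation = 1/1.05·[0.4000·0.0000 + 0.6000·0.0000] = 0.0000; exercise value = 0.0000 ≤ continuation, so V_u = 0.0000
Node d (S = 51): continuation = 1/1.05·[0.4000·0.0000 + 0.6000·0.6500] = 0.3714; exercise value = 0.0000 ≤ continuation, so V_d = 0.3714
Node 0 (S = 60): continuation = 1/1.05·[0.4000·0.0000 + 0.6000·0.3714] = 0.2122; exercise value = 0.0000 ≤ continuation, so V_0 = 0.2122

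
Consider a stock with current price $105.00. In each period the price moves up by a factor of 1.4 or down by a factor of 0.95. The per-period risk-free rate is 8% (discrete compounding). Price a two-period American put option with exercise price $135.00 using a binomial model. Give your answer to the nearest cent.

Risk-neutral probability p = (1 + 0.08 − 0.95)/(1.4 − 0.95) = 0.1300/0.4500 = 0.2889
Terminal stock prices: S_uu = 205.8, S_ud = 139.7, S_dd = 94.76
Terminal payoffs (K − S): max(-70.8, 0) = 0, max(-4.65, 0) = 0, max(40.24, 0) = 40.24
Node u (S = 147): continuation = 1/1.08·[0.2889·0.0000 + 0.7111·0.0000] = 0.0000; exercise value = 0.0000 ≤ continuation, so V_u = 0.0000
Node d (S = 99.75): continuation = 1/1.08·[0.2889·0.0000 + 0.7111·40.2375] = 26.4938; exercise value = 35.2500 > continuation, so V_d = 35.2500 (exercise)
Node 0 (S = 105): continuation = 1/1.08·[0.2889·0.0000 + 0.7111·35.2500] = 23.2099; exercise value = 30.0000 > continuation, so V_0 = 30.0000 (exercise)

$30.00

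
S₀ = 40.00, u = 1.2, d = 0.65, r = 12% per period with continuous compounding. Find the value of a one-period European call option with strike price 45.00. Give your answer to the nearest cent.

2.31

Risk-neutral probability p = (e^0.12 − 0.65)/(1.2 − 0.65) = 0.4775/0.5500 = 0.8682
Terminal stock prices: S_u = 48, S_d = 26
Terminal payoffs (S − K): max(3, 0) = 3, max(-19, 0) = 0
Node 0 (S = 40): V_0 = e^(−0.12)·[0.8682·3.0000 + 0.1318·0.0000] = 2.3100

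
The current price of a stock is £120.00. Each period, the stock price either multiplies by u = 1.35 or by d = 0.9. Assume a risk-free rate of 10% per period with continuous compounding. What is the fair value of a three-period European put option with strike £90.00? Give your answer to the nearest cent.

Risk-neutral probability p = (e^0.1 − 0.9)/(1.35 − 0.9) = 0.2052/0.4500 = 0.4559
Terminal stock prices: S_uuu = 295.2, S_uud = 196.8, S_udd = 131.2, S_ddd = 87.48
Terminal payoffs (K − S): max(-205.2, 0) = 0, max(-106.8, 0) = 0, max(-41.22, 0) = 0, max(2.52, 0) = 2.52
Node uu (S = 218.7): V_uu = e^(−0.1)·[0.4559·0.0000 + 0.5441·0.0000] = 0.0000
Node ud (S = 145.8): V_ud = e^(−0.1)·[0.4559·0.0000 + 0.5441·0.0000] = 0.0000
Node dd (S = 97.2): V_dd = e^(−0.1)·[0.4559·0.0000 + 0.5441·2.5200] = 1.2406
Node u (S = 162): V_u = e^(−0.1)·[0.4559·0.0000 + 0.5441·0.0000] = 0.0000
Node d (S = 108): V_d = e^(−0.1)·[0.4559·0.0000 + 0.5441·1.2406] = 0.6107
Node 0 (S = 120): V_0 = e^(−0.1)·[0.4559·0.0000 + 0.5441·0.6107] = 0.3007

£0.30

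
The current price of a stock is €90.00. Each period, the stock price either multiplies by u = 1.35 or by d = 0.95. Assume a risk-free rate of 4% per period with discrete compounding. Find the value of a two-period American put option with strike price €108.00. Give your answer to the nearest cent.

€18.00

Risk-neutral probability p = (1 + 0.04 − 0.95)/(1.35 − 0.95) = 0.0900/0.4000 = 0.2250
Terminal stock prices: S_uu = 164, S_ud = 115.4, S_dd = 81.22
Terminal payoffs (K − S): max(-56.03, 0) = 0, max(-7.425, 0) = 0, max(26.78, 0) = 26.78
Node u (S = 121.5): continuation = 1/1.04·[0.2250·0.0000 + 0.7750·0.0000] = 0.0000; exercise value = 0.0000 ≤ continuation, so V_u = 0.0000
Node d (S = 85.5): continuation = 1/1.04·[0.2250·0.0000 + 0.7750·26.7750] = 19.9525; exercise value = 22.5000 > continuation, so V_d = 22.5000 (exercise)
Node 0 (S = 90): continuation = 1/1.04·[0.2250·0.0000 + 0.7750·22.5000] = 16.7668; exercise value = 18.0000 > continuation, so V_0 = 18.0000 (exercise)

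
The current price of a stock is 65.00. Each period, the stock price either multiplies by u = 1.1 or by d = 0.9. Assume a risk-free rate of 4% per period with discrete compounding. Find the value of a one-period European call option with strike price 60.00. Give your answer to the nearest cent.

Risk-neutral probability p = (1 + 0.04 − 0.9)/(1.1 − 0.9) = 0.1400/0.2000 = 0.7000
Terminal stock prices: S_u = 71.5, S_d = 58.5
Terminal payoffs (S − K): max(11.5, 0) = 11.5, max(-1.5, 0) = 0
Node 0 (S = 65): V_0 = 1/1.04·[0.7000·11.5000 + 0.3000·0.0000] = 7.7404

7.74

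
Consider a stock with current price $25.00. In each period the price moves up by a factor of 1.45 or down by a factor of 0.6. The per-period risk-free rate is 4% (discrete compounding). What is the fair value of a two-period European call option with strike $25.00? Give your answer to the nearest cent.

Risk-neutral probability p = (1 + 0.04 − 0.6)/(1.45 − 0.6) = 0.4400/0.8500 = 0.5176
Terminal stock prices: S_uu = 52.56, S_ud = 21.75, S_dd = 9
Terminal payoffs (S − K): max(27.56, 0) = 27.56, max(-3.25, 0) = 0, max(-16, 0) = 0
Node u (S = 36.25): V_u = 1/1.04·[0.5176·27.5625 + 0.4824·0.0000] = 13.7189
Node d (S = 15): V_d = 1/1.04·[0.5176·0.0000 + 0.4824·0.0000] = 0.0000
Node 0 (S = 25): V_0 = 1/1.04·[0.5176·13.7189 + 0.4824·0.0000] = 6.8284

$6.83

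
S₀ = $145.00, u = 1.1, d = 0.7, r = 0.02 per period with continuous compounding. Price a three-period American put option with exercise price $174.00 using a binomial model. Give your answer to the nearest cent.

Risk-neutral probability p = (e^0.02 − 0.7)/(1.1 − 0.7) = 0.3202/0.4000 = 0.8005
Terminal stock prices: S_uuu = 193, S_uud = 122.8, S_udd = 78.15, S_ddd = 49.73
Terminal payoffs (K − S): max(-19, 0) = 0, max(51.19, 0) = 51.19, max(95.85, 0) = 95.85, max(124.3, 0) = 124.3
Node uu (S = 175.5): continuation = e^(−0.02)·[0.8005·0.0000 + 0.1995·51.1850] = 10.0090; exercise value = 0.0000 ≤ continuation, so V_uu = 10.0090
Node ud (S = 111.6): continuation = e^(−0.02)·[0.8005·51.1850 + 0.1995·95.8450] = 58.9046; exercise value = 62.3500 > continuation, so V_ud = 62.3500 (exercise)
Node dd (S = 71.05): continuation = e^(−0.02)·[0.8005·95.8450 + 0.1995·124.2650] = 99.5046; exercise value = 102.9500 > continuation, so V_dd = 102.9500 (exercise)
Node u (S = 159.5): continuation = e^(−0.02)·[0.8005·10.0090 + 0.1995·62.3500] = 20.0459; exercise value = 14.5000 ≤ continuation, so V_u = 20.0459
Node d (S = 101.5): continuation = e^(−0.02)·[0.8005·62.3500 + 0.1995·102.9500] = 69.0546; exercise value = 72.5000 > continuation, so V_d = 72.5000 (exercise)
Node 0 (S = 145): continuation = e^(−0.02)·[0.8005·20.0459 + 0.1995·72.5000] = 29.9062; exercise value = 29.0000 ≤ continuation, so V_0 = 29.9062

$29.91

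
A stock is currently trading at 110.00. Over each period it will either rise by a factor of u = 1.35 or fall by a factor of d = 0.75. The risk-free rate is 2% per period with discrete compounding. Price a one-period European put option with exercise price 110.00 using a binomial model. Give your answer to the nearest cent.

14.83

Risk-neutral probability p = (1 + 0.02 − 0.75)/(1.35 − 0.75) = 0.2700/0.6000 = 0.4500
Terminal stock prices: S_u = 148.5, S_d = 82.5
Terminal payoffs (K − S): max(-38.5, 0) = 0, max(27.5, 0) = 27.5
Node 0 (S = 110): V_0 = 1/1.02·[0.4500·0.0000 + 0.5500·27.5000] = 14.8284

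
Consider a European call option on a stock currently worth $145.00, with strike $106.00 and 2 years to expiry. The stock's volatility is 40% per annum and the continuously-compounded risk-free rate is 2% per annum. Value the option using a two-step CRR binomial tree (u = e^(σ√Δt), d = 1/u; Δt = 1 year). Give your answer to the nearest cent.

CRR parameters: u = e^(σ√Δt) = e^(0.4·√1) = 1.4918, d = 1/u = 0.6703
Per-period rate: rΔt = 0.02·1 = 0.02, so R = e^0.02 = 1.0202
Risk-neutral probability p = (e^0.02 − 0.6703)/(1.4918 − 0.6703) = 0.3499/0.8215 = 0.4259
Terminal stock prices: S_uu = 322.7, S_ud = 145, S_dd = 65.15
Terminal payoffs (S − K): max(216.7, 0) = 216.7, max(39, 0) = 39, max(-40.85, 0) = 0
Node u (S = 216.3): V_u = e^(−0.02)·[0.4259·216.7034 + 0.5741·39.0000] = 112.4135
Node d (S = 97.2): V_d = e^(−0.02)·[0.4259·39.0000 + 0.5741·0.0000] = 16.2813
Node 0 (S = 145): V_0 = e^(−0.02)·[0.4259·112.4135 + 0.5741·16.2813] = 56.0912

$56.09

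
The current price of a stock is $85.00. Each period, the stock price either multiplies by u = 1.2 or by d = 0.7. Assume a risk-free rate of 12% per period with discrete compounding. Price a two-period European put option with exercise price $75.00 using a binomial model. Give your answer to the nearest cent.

Risk-neutral probability p = (1 + 0.12 − 0.7)/(1.2 − 0.7) = 0.4200/0.5000 = 0.8400
Terminal stock prices: S_uu = 122.4, S_ud = 71.4, S_dd = 41.65
Terminal payoffs (K − S): max(-47.4, 0) = 0, max(3.6, 0) = 3.6, max(33.35, 0) = 33.35
Node u (S = 102): V_u = 1/1.12·[0.8400·0.0000 + 0.1600·3.6000] = 0.5143
Node d (S = 59.5): V_d = 1/1.12·[0.8400·3.6000 + 0.1600·33.3500] = 7.4643
Node 0 (S = 85): V_0 = 1/1.12·[0.8400·0.5143 + 0.1600·7.4643] = 1.4520

$1.45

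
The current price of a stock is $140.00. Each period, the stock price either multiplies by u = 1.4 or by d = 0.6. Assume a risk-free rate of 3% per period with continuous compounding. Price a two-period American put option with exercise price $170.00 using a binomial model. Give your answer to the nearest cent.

$50.82

Risk-neutral probability p = (e^0.03 − 0.6)/(1.4 − 0.6) = 0.4305/0.8000 = 0.5381
Terminal stock prices: S_uu = 274.4, S_ud = 117.6, S_dd = 50.4
Terminal payoffs (K − S): max(-104.4, 0) = 0, max(52.4, 0) = 52.4, max(119.6, 0) = 119.6
Node u (S = 196): continuation = e^(−0.03)·[0.5381·0.0000 + 0.4619·52.4000] = 23.4899; exercise value = 0.0000 ≤ continuation, so V_u = 23.4899
Node d (S = 84): continuation = e^(−0.03)·[0.5381·52.4000 + 0.4619·119.6000] = 80.9757; exercise value = 86.0000 > continuation, so V_d = 86.0000 (exercise)
Node 0 (S = 140): continuation = e^(−0.03)·[0.5381·23.4899 + 0.4619·86.0000] = 50.8177; exercise value = 30.0000 ≤ continuation, so V_0 = 50.8177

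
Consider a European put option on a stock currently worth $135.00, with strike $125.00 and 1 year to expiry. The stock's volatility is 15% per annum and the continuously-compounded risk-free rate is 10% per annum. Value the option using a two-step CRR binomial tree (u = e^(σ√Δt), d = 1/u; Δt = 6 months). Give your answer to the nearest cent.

$1.16

CRR parameters: u = e^(σ√Δt) = e^(0.15·√0.5) = 1.1119, d = 1/u = 0.8994
Per-period rate: rΔt = 0.1·0.5 = 0.05, so R = e^0.05 = 1.0513
Risk-neutral probability p = (e^0.05 − 0.8994)/(1.1119 − 0.8994) = 0.1519/0.2125 = 0.7148
Terminal stock prices: S_uu = 166.9, S_ud = 135, S_dd = 109.2
Terminal payoffs (K − S): max(-41.9, 0) = 0, max(-10, 0) = 0, max(15.8, 0) = 15.8
Node u (S = 150.1): V_u = e^(−0.05)·[0.7148·0.0000 + 0.2852·0.0000] = 0.0000
Node d (S = 121.4): V_d = e^(−0.05)·[0.7148·0.0000 + 0.2852·15.8042] = 4.2883
Node 0 (S = 135): V_0 = e^(−0.05)·[0.7148·0.0000 + 0.2852·4.2883] = 1.1636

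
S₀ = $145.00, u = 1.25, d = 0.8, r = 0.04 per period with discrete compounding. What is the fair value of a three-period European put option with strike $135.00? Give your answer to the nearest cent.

$11.38

Risk-neutral probability p = (1 + 0.04 − 0.8)/(1.25 − 0.8) = 0.2400/0.4500 = 0.5333
Terminal stock prices: S_uuu = 283.2, S_uud = 181.2, S_udd = 116, S_ddd = 74.24
Terminal payoffs (K − S): max(-148.2, 0) = 0, max(-46.25, 0) = 0, max(19, 0) = 19, max(60.76, 0) = 60.76
Node uu (S = 226.6): V_uu = 1/1.04·[0.5333·0.0000 + 0.4667·0.0000] = 0.0000
Node ud (S = 145): V_ud = 1/1.04·[0.5333·0.0000 + 0.4667·19.0000] = 8.5256
Node dd (S = 92.8): V_dd = 1/1.04·[0.5333·19.0000 + 0.4667·60.7600] = 37.0077
Node u (S = 181.2): V_u = 1/1.04·[0.5333·0.0000 + 0.4667·8.5256] = 3.8256
Node d (S = 116): V_d = 1/1.04·[0.5333·8.5256 + 0.4667·37.0077] = 20.9781
Node 0 (S = 145): V_0 = 1/1.04·[0.5333·3.8256 + 0.4667·20.9781] = 11.3751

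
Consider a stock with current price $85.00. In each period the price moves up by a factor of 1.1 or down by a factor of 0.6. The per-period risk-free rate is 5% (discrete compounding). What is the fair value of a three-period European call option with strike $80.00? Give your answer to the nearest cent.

Risk-neutral probability p = (1 + 0.05 − 0.6)/(1.1 − 0.6) = 0.4500/0.5000 = 0.9000
Terminal stock prices: S_uuu = 113.1, S_uud = 61.71, S_udd = 33.66, S_ddd = 18.36
Terminal payoffs (S − K): max(33.14, 0) = 33.14, max(-18.29, 0) = 0, max(-46.34, 0) = 0, max(-61.64, 0) = 0
Node uu (S = 102.9): V_uu = 1/1.05·[0.9000·33.1350 + 0.1000·0.0000] = 28.4014
Node ud (S = 56.1): V_ud = 1/1.05·[0.9000·0.0000 + 0.1000·0.0000] = 0.0000
Node dd (S = 30.6): V_dd = 1/1.05·[0.9000·0.0000 + 0.1000·0.0000] = 0.0000
Node u (S = 93.5): V_u = 1/1.05·[0.9000·28.4014 + 0.1000·0.0000] = 24.3441
Node d (S = 51): V_d = 1/1.05·[0.9000·0.0000 + 0.1000·0.0000] = 0.0000
Node 0 (S = 85): V_0 = 1/1.05·[0.9000·24.3441 + 0.1000·0.0000] = 20.8664

$20.87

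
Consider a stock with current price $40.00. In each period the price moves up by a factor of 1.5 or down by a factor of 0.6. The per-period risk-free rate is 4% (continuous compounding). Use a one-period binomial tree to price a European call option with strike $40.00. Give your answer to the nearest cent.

Risk-neutral probability p = (e^0.04 − 0.6)/(1.5 − 0.6) = 0.4408/0.9000 = 0.4898
Terminal stock prices: S_u = 60, S_d = 24
Terminal payoffs (S − K): max(20, 0) = 20, max(-16, 0) = 0
Node 0 (S = 40): V_0 = e^(−0.04)·[0.4898·20.0000 + 0.5102·0.0000] = 9.4117

$9.41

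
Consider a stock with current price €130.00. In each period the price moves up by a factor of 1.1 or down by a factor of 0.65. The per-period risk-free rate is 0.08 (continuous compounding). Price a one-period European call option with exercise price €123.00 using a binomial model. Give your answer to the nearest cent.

Risk-neutral probability p = (e^0.08 − 0.65)/(1.1 − 0.65) = 0.4333/0.4500 = 0.9629
Terminal stock prices: S_u = 143, S_d = 84.5
Terminal payoffs (S − K): max(20, 0) = 20, max(-38.5, 0) = 0
Node 0 (S = 130): V_0 = e^(−0.08)·[0.9629·20.0000 + 0.0371·0.0000] = 17.7766

€17.78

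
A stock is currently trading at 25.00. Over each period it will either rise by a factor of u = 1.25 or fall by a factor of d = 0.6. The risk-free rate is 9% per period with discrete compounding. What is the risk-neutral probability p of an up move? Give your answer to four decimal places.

p = 0.7538

Risk-neutral probability p = (1 + 0.09 − 0.6)/(1.25 − 0.6) = 0.4900/0.6500 = 0.7538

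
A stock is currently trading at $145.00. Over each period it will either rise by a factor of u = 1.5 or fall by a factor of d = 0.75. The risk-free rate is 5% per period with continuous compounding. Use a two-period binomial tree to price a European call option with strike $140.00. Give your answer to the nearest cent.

Risk-neutral probability p = (e^0.05 − 0.75)/(1.5 − 0.75) = 0.3013/0.7500 = 0.4017
Terminal stock prices: S_uu = 326.2, S_ud = 163.1, S_dd = 81.56
Terminal payoffs (S − K): max(186.2, 0) = 186.2, max(23.12, 0) = 23.12, max(-58.44, 0) = 0
Node u (S = 217.5): V_u = e^(−0.05)·[0.4017·186.2500 + 0.5983·23.1250] = 84.3279
Node d (S = 108.8): V_d = e^(−0.05)·[0.4017·23.1250 + 0.5983·0.0000] = 8.8362
Node 0 (S = 145): V_0 = e^(−0.05)·[0.4017·84.3279 + 0.5983·8.8362] = 37.2509

$37.25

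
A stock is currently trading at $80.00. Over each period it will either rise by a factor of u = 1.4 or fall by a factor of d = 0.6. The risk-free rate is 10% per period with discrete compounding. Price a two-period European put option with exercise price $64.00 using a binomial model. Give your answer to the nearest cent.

Risk-neutral probability p = (1 + 0.1 − 0.6)/(1.4 − 0.6) = 0.5000/0.8000 = 0.6250
Terminal stock prices: S_uu = 156.8, S_ud = 67.2, S_dd = 28.8
Terminal payoffs (K − S): max(-92.8, 0) = 0, max(-3.2, 0) = 0, max(35.2, 0) = 35.2
Node u (S = 112): V_u = 1/1.1·[0.6250·0.0000 + 0.3750·0.0000] = 0.0000
Node d (S = 48): V_d = 1/1.1·[0.6250·0.0000 + 0.3750·35.2000] = 12.0000
Node 0 (S = 80): V_0 = 1/1.1·[0.6250·0.0000 + 0.3750·12.0000] = 4.0909

$4.09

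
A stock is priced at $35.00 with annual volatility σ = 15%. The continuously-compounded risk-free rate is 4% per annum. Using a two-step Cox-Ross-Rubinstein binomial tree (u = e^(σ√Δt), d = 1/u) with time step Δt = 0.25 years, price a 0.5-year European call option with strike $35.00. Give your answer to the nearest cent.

$1.67

CRR parameters: u = e^(σ√Δt) = e^(0.15·√0.25) = 1.0779, d = 1/u = 0.9277
Per-period rate: rΔt = 0.04·0.25 = 0.01, so R = e^0.01 = 1.0101
Risk-neutral probability p = (e^0.01 − 0.9277)/(1.0779 − 0.9277) = 0.0823/0.1501 = 0.5482
Terminal stock prices: S_uu = 40.66, S_ud = 35, S_dd = 30.12
Terminal payoffs (S − K): max(5.664, 0) = 5.664, max(0, 0) = 0, max(-4.875, 0) = 0
Node u (S = 37.73): V_u = e^(−0.01)·[0.5482·5.6642 + 0.4518·0.0000] = 3.0742
Node d (S = 32.47): V_d = e^(−0.01)·[0.5482·0.0000 + 0.4518·0.0000] = 0.0000
Node 0 (S = 35): V_0 = e^(−0.01)·[0.5482·3.0742 + 0.4518·0.0000] = 1.6685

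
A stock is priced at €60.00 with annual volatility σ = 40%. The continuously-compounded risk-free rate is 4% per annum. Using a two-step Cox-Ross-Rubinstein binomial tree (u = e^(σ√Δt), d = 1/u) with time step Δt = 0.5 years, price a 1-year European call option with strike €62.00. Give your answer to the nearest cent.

€9.07

CRR parameters: u = e^(σ√Δt) = e^(0.4·√0.5) = 1.3269, d = 1/u = 0.7536
Per-period rate: rΔt = 0.04·0.5 = 0.02, so R = e^0.02 = 1.0202
Risk-neutral probability p = (e^0.02 − 0.7536)/(1.3269 − 0.7536) = 0.2666/0.5733 = 0.4650
Terminal stock prices: S_uu = 105.6, S_ud = 60, S_dd = 34.08
Terminal payoffs (S − K): max(43.64, 0) = 43.64, max(-2, 0) = 0, max(-27.92, 0) = 0
Node u (S = 79.61): V_u = e^(−0.02)·[0.4650·43.6392 + 0.5350·0.0000] = 19.8903
Node d (S = 45.22): V_d = e^(−0.02)·[0.4650·0.0000 + 0.5350·0.0000] = 0.0000
Node 0 (S = 60): V_0 = e^(−0.02)·[0.4650·19.8903 + 0.5350·0.0000] = 9.0658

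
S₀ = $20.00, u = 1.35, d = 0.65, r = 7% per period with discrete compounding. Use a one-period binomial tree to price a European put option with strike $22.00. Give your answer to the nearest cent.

Risk-neutral probability p = (1 + 0.07 − 0.65)/(1.35 − 0.65) = 0.4200/0.7000 = 0.6000
Terminal stock prices: S_u = 27, S_d = 13
Terminal payoffs (K − S): max(-5, 0) = 0, max(9, 0) = 9
Node 0 (S = 20): V_0 = 1/1.07·[0.6000·0.0000 + 0.4000·9.0000] = 3.3645

$3.36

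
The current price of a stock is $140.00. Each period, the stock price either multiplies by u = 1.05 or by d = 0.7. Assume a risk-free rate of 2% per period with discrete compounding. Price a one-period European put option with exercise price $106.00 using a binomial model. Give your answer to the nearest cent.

Risk-neutral probability p = (1 + 0.02 − 0.7)/(1.05 − 0.7) = 0.3200/0.3500 = 0.9143
Terminal stock prices: S_u = 147, S_d = 98
Terminal payoffs (K − S): max(-41, 0) = 0, max(8, 0) = 8
Node 0 (S = 140): V_0 = 1/1.02·[0.9143·0.0000 + 0.0857·8.0000] = 0.6723

$0.67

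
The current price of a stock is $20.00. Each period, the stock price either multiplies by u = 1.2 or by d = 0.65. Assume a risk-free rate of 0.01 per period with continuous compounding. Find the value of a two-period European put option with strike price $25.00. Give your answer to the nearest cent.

Risk-neutral probability p = (e^0.01 − 0.65)/(1.2 − 0.65) = 0.3601/0.5500 = 0.6546
Terminal stock prices: S_uu = 28.8, S_ud = 15.6, S_dd = 8.45
Terminal payoffs (K − S): max(-3.8, 0) = 0, max(9.4, 0) = 9.4, max(16.55, 0) = 16.55
Node u (S = 24): V_u = e^(−0.01)·[0.6546·0.0000 + 0.3454·9.4000] = 3.2141
Node d (S = 13): V_d = e^(−0.01)·[0.6546·9.4000 + 0.3454·16.5500] = 11.7512
Node 0 (S = 20): V_0 = e^(−0.01)·[0.6546·3.2141 + 0.3454·11.7512] = 6.1012

$6.10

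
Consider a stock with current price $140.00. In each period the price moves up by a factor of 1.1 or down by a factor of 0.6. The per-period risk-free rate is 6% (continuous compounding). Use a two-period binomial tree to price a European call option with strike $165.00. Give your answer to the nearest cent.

$3.33

Risk-neutral probability p = (e^0.06 − 0.6)/(1.1 − 0.6) = 0.4618/0.5000 = 0.9237
Terminal stock prices: S_uu = 169.4, S_ud = 92.4, S_dd = 50.4
Terminal payoffs (S − K): max(4.4, 0) = 4.4, max(-72.6, 0) = 0, max(-114.6, 0) = 0
Node u (S = 154): V_u = e^(−0.06)·[0.9237·4.4000 + 0.0763·0.0000] = 3.8275
Node d (S = 84): V_d = e^(−0.06)·[0.9237·0.0000 + 0.0763·0.0000] = 0.0000
Node 0 (S = 140): V_0 = e^(−0.06)·[0.9237·3.8275 + 0.0763·0.0000] = 3.3295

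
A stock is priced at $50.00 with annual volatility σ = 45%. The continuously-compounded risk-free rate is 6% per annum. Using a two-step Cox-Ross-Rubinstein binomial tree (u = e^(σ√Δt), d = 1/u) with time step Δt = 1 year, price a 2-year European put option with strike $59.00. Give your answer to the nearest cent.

CRR parameters: u = e^(σ√Δt) = e^(0.45·√1) = 1.5683, d = 1/u = 0.6376
Per-period rate: rΔt = 0.06·1 = 0.06, so R = e^0.06 = 1.0618
Risk-neutral probability p = (e^0.06 − 0.6376)/(1.5683 − 0.6376) = 0.4242/0.9307 = 0.4558
Terminal stock prices: S_uu = 123, S_ud = 50, S_dd = 20.33
Terminal payoffs (K − S): max(-63.98, 0) = 0, max(9, 0) = 9, max(38.67, 0) = 38.67
Node u (S = 78.42): V_u = e^(−0.06)·[0.4558·0.0000 + 0.5442·9.0000] = 4.6126
Node d (S = 31.88): V_d = e^(−0.06)·[0.4558·9.0000 + 0.5442·38.6715] = 23.6827
Node 0 (S = 50): V_0 = e^(−0.06)·[0.4558·4.6126 + 0.5442·23.6827] = 14.1175

$14.12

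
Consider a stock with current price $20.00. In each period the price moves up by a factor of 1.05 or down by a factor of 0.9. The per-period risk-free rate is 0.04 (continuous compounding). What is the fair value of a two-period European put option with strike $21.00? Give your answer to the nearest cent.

$0.24

Risk-neutral probability p = (e^0.04 − 0.9)/(1.05 − 0.9) = 0.1408/0.1500 = 0.9387
Terminal stock prices: S_uu = 22.05, S_ud = 18.9, S_dd = 16.2
Terminal payoffs (K − S): max(-1.05, 0) = 0, max(2.1, 0) = 2.1, max(4.8, 0) = 4.8
Node u (S = 21): V_u = e^(−0.04)·[0.9387·0.0000 + 0.0613·2.1000] = 0.1236
Node d (S = 18): V_d = e^(−0.04)·[0.9387·2.1000 + 0.0613·4.8000] = 2.1766
Node 0 (S = 20): V_0 = e^(−0.04)·[0.9387·0.1236 + 0.0613·2.1766] = 0.2396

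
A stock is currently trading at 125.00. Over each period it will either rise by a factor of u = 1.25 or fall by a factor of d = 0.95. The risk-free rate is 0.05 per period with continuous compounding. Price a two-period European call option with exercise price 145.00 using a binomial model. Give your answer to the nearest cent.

Risk-neutral probability p = (e^0.05 − 0.95)/(1.25 − 0.95) = 0.1013/0.3000 = 0.3376
Terminal stock prices: S_uu = 195.3, S_ud = 148.4, S_dd = 112.8
Terminal payoffs (S − K): max(50.31, 0) = 50.31, max(3.438, 0) = 3.438, max(-32.19, 0) = 0
Node u (S = 156.2): V_u = e^(−0.05)·[0.3376·50.3125 + 0.6624·3.4375] = 18.3217
Node d (S = 118.8): V_d = e^(−0.05)·[0.3376·3.4375 + 0.6624·0.0000] = 1.1038
Node 0 (S = 125): V_0 = e^(−0.05)·[0.3376·18.3217 + 0.6624·1.1038] = 6.5788

6.58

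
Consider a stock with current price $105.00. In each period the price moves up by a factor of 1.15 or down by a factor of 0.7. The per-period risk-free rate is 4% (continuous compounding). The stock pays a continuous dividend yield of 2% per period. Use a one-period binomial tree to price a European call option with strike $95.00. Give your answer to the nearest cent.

Per-period risk-free factor R = e^0.04 = 1.0408; dividend-adjusted growth = e^(0.04−0.02) = 1.0202.
Risk-neutral probability p = (1.0202 − 0.7)/(1.15 − 0.7) = 0.3202/0.4500 = 0.7116
Terminal stock prices: S_u = 120.7, S_d = 73.5
Terminal payoffs (S − K): max(25.75, 0) = 25.75, max(-21.5, 0) = 0
Node 0 (S = 105): V_0 = e^(−0.04)·[0.7116·25.7500 + 0.2884·0.0000] = 17.6042

$17.60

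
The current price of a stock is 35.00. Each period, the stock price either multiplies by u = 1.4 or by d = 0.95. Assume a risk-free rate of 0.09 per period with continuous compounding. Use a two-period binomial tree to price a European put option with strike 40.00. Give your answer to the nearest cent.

3.25

Risk-neutral probability p = (e^0.09 − 0.95)/(1.4 − 0.95) = 0.1442/0.4500 = 0.3204
Terminal stock prices: S_uu = 68.6, S_ud = 46.55, S_dd = 31.59
Terminal payoffs (K − S): max(-28.6, 0) = 0, max(-6.55, 0) = 0, max(8.413, 0) = 8.413
Node u (S = 49): V_u = e^(−0.09)·[0.3204·0.0000 + 0.6796·0.0000] = 0.0000
Node d (S = 33.25): V_d = e^(−0.09)·[0.3204·0.0000 + 0.6796·8.4125] = 5.2252
Node 0 (S = 35): V_0 = e^(−0.09)·[0.3204·0.0000 + 0.6796·5.2252] = 3.2455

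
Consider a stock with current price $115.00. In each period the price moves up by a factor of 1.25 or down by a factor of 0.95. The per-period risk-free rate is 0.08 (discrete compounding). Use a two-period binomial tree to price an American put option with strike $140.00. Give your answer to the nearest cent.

Risk-neutral probability p = (1 + 0.08 − 0.95)/(1.25 − 0.95) = 0.1300/0.3000 = 0.4333
Terminal stock prices: S_uu = 179.7, S_ud = 136.6, S_dd = 103.8
Terminal payoffs (K − S): max(-39.69, 0) = 0, max(3.438, 0) = 3.438, max(36.21, 0) = 36.21
Node u (S = 143.8): continuation = 1/1.08·[0.4333·0.0000 + 0.5667·3.4375] = 1.8036; exercise value = 0.0000 ≤ continuation, so V_u = 1.8036
Node d (S = 109.2): continuation = 1/1.08·[0.4333·3.4375 + 0.5667·36.2125] = 20.3796; exercise value = 30.7500 > continuation, so V_d = 30.7500 (exercise)
Node 0 (S = 115): continuation = 1/1.08·[0.4333·1.8036 + 0.5667·30.7500] = 16.8579; exercise value = 25.0000 > continuation, so V_0 = 25.0000 (exercise)

$25.00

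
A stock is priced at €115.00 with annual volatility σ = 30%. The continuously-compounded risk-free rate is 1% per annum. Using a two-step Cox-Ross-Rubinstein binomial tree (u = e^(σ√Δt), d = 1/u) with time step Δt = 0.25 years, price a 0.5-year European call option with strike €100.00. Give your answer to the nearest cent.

CRR parameters: u = e^(σ√Δt) = e^(0.3·√0.25) = 1.1618, d = 1/u = 0.8607
Per-period rate: rΔt = 0.01·0.25 = 0.0025, so R = e^0.0025 = 1.0025
Risk-neutral probability p = (e^0.0025 − 0.8607)/(1.1618 − 0.8607) = 0.1418/0.3011 = 0.4709
Terminal stock prices: S_uu = 155.2, S_ud = 115, S_dd = 85.19
Terminal payoffs (S − K): max(55.23, 0) = 55.23, max(15, 0) = 15, max(-14.81, 0) = 0
Node u (S = 133.6): V_u = e^(−0.0025)·[0.4709·55.2338 + 0.5291·15.0000] = 33.8606
Node d (S = 98.98): V_d = e^(−0.0025)·[0.4709·15.0000 + 0.5291·0.0000] = 7.0456
Node 0 (S = 115): V_0 = e^(−0.0025)·[0.4709·33.8606 + 0.5291·7.0456] = 19.6232

€19.62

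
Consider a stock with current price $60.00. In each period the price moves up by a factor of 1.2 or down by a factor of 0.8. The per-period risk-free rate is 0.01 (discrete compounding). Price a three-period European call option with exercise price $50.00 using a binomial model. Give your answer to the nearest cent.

Risk-neutral probability p = (1 + 0.01 − 0.8)/(1.2 − 0.8) = 0.2100/0.4000 = 0.5250
Terminal stock prices: S_uuu = 103.7, S_uud = 69.12, S_udd = 46.08, S_ddd = 30.72
Terminal payoffs (S − K): max(53.68, 0) = 53.68, max(19.12, 0) = 19.12, max(-3.92, 0) = 0, max(-19.28, 0) = 0
Node uu (S = 86.4): V_uu = 1/1.01·[0.5250·53.6800 + 0.4750·19.1200] = 36.8950
Node ud (S = 57.6): V_ud = 1/1.01·[0.5250·19.1200 + 0.4750·0.0000] = 9.9386
Node dd (S = 38.4): V_dd = 1/1.01·[0.5250·0.0000 + 0.4750·0.0000] = 0.0000
Node u (S = 72): V_u = 1/1.01·[0.5250·36.8950 + 0.4750·9.9386] = 23.8522
Node d (S = 48): V_d = 1/1.01·[0.5250·9.9386 + 0.4750·0.0000] = 5.1661
Node 0 (S = 60): V_0 = 1/1.01·[0.5250·23.8522 + 0.4750·5.1661] = 14.8280

$14.83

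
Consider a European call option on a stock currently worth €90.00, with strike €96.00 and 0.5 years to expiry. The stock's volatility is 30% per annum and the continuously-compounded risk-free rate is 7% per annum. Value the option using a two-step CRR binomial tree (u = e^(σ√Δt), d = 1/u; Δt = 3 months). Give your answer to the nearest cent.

€6.69

CRR parameters: u = e^(σ√Δt) = e^(0.3·√0.25) = 1.1618, d = 1/u = 0.8607
Per-period rate: rΔt = 0.07·0.25 = 0.0175, so R = e^0.0175 = 1.0177
Risk-neutral probability p = (e^0.0175 − 0.8607)/(1.1618 − 0.8607) = 0.1569/0.3011 = 0.5212
Terminal stock prices: S_uu = 121.5, S_ud = 90, S_dd = 66.67
Terminal payoffs (S − K): max(25.49, 0) = 25.49, max(-6, 0) = 0, max(-29.33, 0) = 0
Node u (S = 104.6): V_u = e^(−0.0175)·[0.5212·25.4873 + 0.4788·0.0000] = 13.0534
Node d (S = 77.46): V_d = e^(−0.0175)·[0.5212·0.0000 + 0.4788·0.0000] = 0.0000
Node 0 (S = 90): V_0 = e^(−0.0175)·[0.5212·13.0534 + 0.4788·0.0000] = 6.6854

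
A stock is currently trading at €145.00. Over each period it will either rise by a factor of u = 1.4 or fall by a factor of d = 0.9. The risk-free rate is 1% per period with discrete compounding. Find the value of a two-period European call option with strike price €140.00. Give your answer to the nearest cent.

€21.21

Risk-neutral probability p = (1 + 0.01 − 0.9)/(1.4 − 0.9) = 0.1100/0.5000 = 0.2200
Terminal stock prices: S_uu = 284.2, S_ud = 182.7, S_dd = 117.5
Terminal payoffs (S − K): max(144.2, 0) = 144.2, max(42.7, 0) = 42.7, max(-22.55, 0) = 0
Node u (S = 203): V_u = 1/1.01·[0.2200·144.2000 + 0.7800·42.7000] = 64.3861
Node d (S = 130.5): V_d = 1/1.01·[0.2200·42.7000 + 0.7800·0.0000] = 9.3010
Node 0 (S = 145): V_0 = 1/1.01·[0.2200·64.3861 + 0.7800·9.3010] = 21.2076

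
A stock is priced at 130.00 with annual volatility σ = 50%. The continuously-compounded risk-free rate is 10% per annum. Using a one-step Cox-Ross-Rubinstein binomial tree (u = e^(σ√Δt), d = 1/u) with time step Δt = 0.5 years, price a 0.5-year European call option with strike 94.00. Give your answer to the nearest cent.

41.92

CRR parameters: u = e^(σ√Δt) = e^(0.5·√0.5) = 1.4241, d = 1/u = 0.7022
Per-period rate: rΔt = 0.1·0.5 = 0.05, so R = e^0.05 = 1.0513
Risk-neutral probability p = (e^0.05 − 0.7022)/(1.4241 − 0.7022) = 0.3491/0.7219 = 0.4835
Terminal stock prices: S_u = 185.1, S_d = 91.28
Terminal payoffs (S − K): max(91.14, 0) = 91.14, max(-2.715, 0) = 0
Node 0 (S = 130): V_0 = e^(−0.05)·[0.4835·91.1355 + 0.5165·0.0000] = 41.9185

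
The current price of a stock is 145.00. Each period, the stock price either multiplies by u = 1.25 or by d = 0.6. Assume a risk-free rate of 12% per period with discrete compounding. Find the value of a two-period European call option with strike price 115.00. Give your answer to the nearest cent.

56.92

Risk-neutral probability p = (1 + 0.12 − 0.6)/(1.25 − 0.6) = 0.5200/0.6500 = 0.8000
Terminal stock prices: S_uu = 226.6, S_ud = 108.8, S_dd = 52.2
Terminal payoffs (S − K): max(111.6, 0) = 111.6, max(-6.25, 0) = 0, max(-62.8, 0) = 0
Node u (S = 181.2): V_u = 1/1.12·[0.8000·111.5625 + 0.2000·0.0000] = 79.6875
Node d (S = 87): V_d = 1/1.12·[0.8000·0.0000 + 0.2000·0.0000] = 0.0000
Node 0 (S = 145): V_0 = 1/1.12·[0.8000·79.6875 + 0.2000·0.0000] = 56.9196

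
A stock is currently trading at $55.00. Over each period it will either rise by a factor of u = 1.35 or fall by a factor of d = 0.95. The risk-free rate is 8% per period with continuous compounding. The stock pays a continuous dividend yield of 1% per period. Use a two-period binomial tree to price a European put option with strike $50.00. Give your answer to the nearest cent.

$0.15

Per-period risk-free factor R = e^0.08 = 1.0833; dividend-adjusted growth = e^(0.08−0.01) = 1.0725.
Risk-neutral probability p = (1.0725 − 0.95)/(1.35 − 0.95) = 0.1225/0.4000 = 0.3063
Terminal stock prices: S_uu = 100.2, S_ud = 70.54, S_dd = 49.64
Terminal payoffs (K − S): max(-50.24, 0) = 0, max(-20.54, 0) = 0, max(0.3625, 0) = 0.3625
Node u (S = 74.25): V_u = e^(−0.08)·[0.3063·0.0000 + 0.6937·0.0000] = 0.0000
Node d (S = 52.25): V_d = e^(−0.08)·[0.3063·0.0000 + 0.6937·0.3625] = 0.2321
Node 0 (S = 55): V_0 = e^(−0.08)·[0.3063·0.0000 + 0.6937·0.2321] = 0.1487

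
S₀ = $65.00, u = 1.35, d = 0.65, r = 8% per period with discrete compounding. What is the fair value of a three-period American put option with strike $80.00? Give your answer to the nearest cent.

Risk-neutral probability p = (1 + 0.08 − 0.65)/(1.35 − 0.65) = 0.4300/0.7000 = 0.6143
Terminal stock prices: S_uuu = 159.9, S_uud = 77, S_udd = 37.07, S_ddd = 17.85
Terminal payoffs (K − S): max(-79.92, 0) = 0, max(2.999, 0) = 2.999, max(42.93, 0) = 42.93, max(62.15, 0) = 62.15
Node uu (S = 118.5): continuation = 1/1.08·[0.6143·0.0000 + 0.3857·2.9994] = 1.0712; exercise value = 0.0000 ≤ continuation, so V_uu = 1.0712
Node ud (S = 57.04): continuation = 1/1.08·[0.6143·2.9994 + 0.3857·42.9256] = 17.0366; exercise value = 22.9625 > continuation, so V_ud = 22.9625 (exercise)
Node dd (S = 27.46): continuation = 1/1.08·[0.6143·42.9256 + 0.3857·62.1494] = 46.6116; exercise value = 52.5375 > continuation, so V_dd = 52.5375 (exercise)
Node u (S = 87.75): continuation = 1/1.08·[0.6143·1.0712 + 0.3857·22.9625] = 8.8102; exercise value = 0.0000 ≤ continuation, so V_u = 8.8102
Node d (S = 42.25): continuation = 1/1.08·[0.6143·22.9625 + 0.3857·52.5375] = 31.8241; exercise value = 37.7500 > continuation, so V_d = 37.7500 (exercise)
Node 0 (S = 65): continuation = 1/1.08·[0.6143·8.8102 + 0.3857·37.7500] = 18.4932; exercise value = 15.0000 ≤ continuation, so V_0 = 18.4932

$18.49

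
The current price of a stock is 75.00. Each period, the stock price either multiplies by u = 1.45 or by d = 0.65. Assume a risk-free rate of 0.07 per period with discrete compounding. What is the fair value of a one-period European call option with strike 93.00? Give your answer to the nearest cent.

Risk-neutral probability p = (1 + 0.07 − 0.65)/(1.45 − 0.65) = 0.4200/0.8000 = 0.5250
Terminal stock prices: S_u = 108.8, S_d = 48.75
Terminal payoffs (S − K): max(15.75, 0) = 15.75, max(-44.25, 0) = 0
Node 0 (S = 75): V_0 = 1/1.07·[0.5250·15.7500 + 0.4750·0.0000] = 7.7278

7.73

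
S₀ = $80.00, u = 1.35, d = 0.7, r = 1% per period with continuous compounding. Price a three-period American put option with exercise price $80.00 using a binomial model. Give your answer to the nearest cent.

Risk-neutral probability p = (e^0.01 − 0.7)/(1.35 − 0.7) = 0.3101/0.6500 = 0.4770
Terminal stock prices: S_uuu = 196.8, S_uud = 102.1, S_udd = 52.92, S_ddd = 27.44
Terminal payoffs (K − S): max(-116.8, 0) = 0, max(-22.06, 0) = 0, max(27.08, 0) = 27.08, max(52.56, 0) = 52.56
Node uu (S = 145.8): continuation = e^(−0.01)·[0.4770·0.0000 + 0.5230·0.0000] = 0.0000; exercise value = 0.0000 ≤ continuation, so V_uu = 0.0000
Node ud (S = 75.6): continuation = e^(−0.01)·[0.4770·0.0000 + 0.5230·27.0800] = 14.0219; exercise value = 4.4000 ≤ continuation, so V_ud = 14.0219
Node dd (S = 39.2): continuation = e^(−0.01)·[0.4770·27.0800 + 0.5230·52.5600] = 40.0040; exercise value = 40.8000 > continuation, so V_dd = 40.8000 (exercise)
Node u (S = 108): continuation = e^(−0.01)·[0.4770·0.0000 + 0.5230·14.0219] = 7.2605; exercise value = 0.0000 ≤ continuation, so V_u = 7.2605
Node d (S = 56): continuation = e^(−0.01)·[0.4770·14.0219 + 0.5230·40.8000] = 27.7480; exercise value = 24.0000 ≤ continuation, so V_d = 27.7480
Node 0 (S = 80): continuation = e^(−0.01)·[0.4770·7.2605 + 0.5230·27.7480] = 17.7966; exercise value = 0.0000 ≤ continuation, so V_0 = 17.7966

$17.80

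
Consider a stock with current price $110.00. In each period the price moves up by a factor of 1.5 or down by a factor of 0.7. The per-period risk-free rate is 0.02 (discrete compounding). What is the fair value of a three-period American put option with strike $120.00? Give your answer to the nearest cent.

Risk-neutral probability p = (1 + 0.02 − 0.7)/(1.5 − 0.7) = 0.3200/0.8000 = 0.4000
Terminal stock prices: S_uuu = 371.2, S_uud = 173.2, S_udd = 80.85, S_ddd = 37.73
Terminal payoffs (K − S): max(-251.2, 0) = 0, max(-53.25, 0) = 0, max(39.15, 0) = 39.15, max(82.27, 0) = 82.27
Node uu (S = 247.5): continuation = 1/1.02·[0.4000·0.0000 + 0.6000·0.0000] = 0.0000; exercise value = 0.0000 ≤ continuation, so V_uu = 0.0000
Node ud (S = 115.5): continuation = 1/1.02·[0.4000·0.0000 + 0.6000·39.1500] = 23.0294; exercise value = 4.5000 ≤ continuation, so V_ud = 23.0294
Node dd (S = 53.9): continuation = 1/1.02·[0.4000·39.1500 + 0.6000·82.2700] = 63.7471; exercise value = 66.1000 > continuation, so V_dd = 66.1000 (exercise)
Node u (S = 165): continuation = 1/1.02·[0.4000·0.0000 + 0.6000·23.0294] = 13.5467; exercise value = 0.0000 ≤ continuation, so V_u = 13.5467
Node d (S = 77): continuation = 1/1.02·[0.4000·23.0294 + 0.6000·66.1000] = 47.9135; exercise value = 43.0000 ≤ continuation, so V_d = 47.9135
Node 0 (S = 110): continuation = 1/1.02·[0.4000·13.5467 + 0.6000·47.9135] = 33.4968; exercise value = 10.0000 ≤ continuation, so V_0 = 33.4968

$33.50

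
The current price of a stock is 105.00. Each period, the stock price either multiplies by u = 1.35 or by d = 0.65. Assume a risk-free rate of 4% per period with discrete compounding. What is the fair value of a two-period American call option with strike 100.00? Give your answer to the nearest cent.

26.22

Risk-neutral probability p = (1 + 0.04 − 0.65)/(1.35 − 0.65) = 0.3900/0.7000 = 0.5571
Terminal stock prices: S_uu = 191.4, S_ud = 92.14, S_dd = 44.36
Terminal payoffs (S − K): max(91.36, 0) = 91.36, max(-7.862, 0) = 0, max(-55.64, 0) = 0
Node u (S = 141.8): continuation = 1/1.04·[0.5571·91.3625 + 0.4429·0.0000] = 48.9442; exercise value = 41.7500 ≤ continuation, so V_u = 48.9442
Node d (S = 68.25): continuation = 1/1.04·[0.5571·0.0000 + 0.4429·0.0000] = 0.0000; exercise value = 0.0000 ≤ continuation, so V_d = 0.0000
Node 0 (S = 105): continuation = 1/1.04·[0.5571·48.9442 + 0.4429·0.0000] = 26.2201; exercise value = 5.0000 ≤ continuation, so V_0 = 26.2201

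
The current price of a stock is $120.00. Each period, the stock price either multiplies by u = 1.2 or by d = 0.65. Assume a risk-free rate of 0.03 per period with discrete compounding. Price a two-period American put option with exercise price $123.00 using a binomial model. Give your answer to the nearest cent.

Risk-neutral probability p = (1 + 0.03 − 0.65)/(1.2 − 0.65) = 0.3800/0.5500 = 0.6909
Terminal stock prices: S_uu = 172.8, S_ud = 93.6, S_dd = 50.7
Terminal payoffs (K − S): max(-49.8, 0) = 0, max(29.4, 0) = 29.4, max(72.3, 0) = 72.3
Node u (S = 144): continuation = 1/1.03·[0.6909·0.0000 + 0.3091·29.4000] = 8.8226; exercise value = 0.0000 ≤ continuation, so V_u = 8.8226
Node d (S = 78): continuation = 1/1.03·[0.6909·29.4000 + 0.3091·72.3000] = 41.4175; exercise value = 45.0000 > continuation, so V_d = 45.0000 (exercise)
Node 0 (S = 120): continuation = 1/1.03·[0.6909·8.8226 + 0.3091·45.0000] = 19.4220; exercise value = 3.0000 ≤ continuation, so V_0 = 19.4220

$19.42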